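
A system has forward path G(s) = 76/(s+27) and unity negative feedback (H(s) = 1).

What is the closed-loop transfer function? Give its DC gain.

T(s) = G/(1+GH) = [76/(s+27)] / [1 + 76/(s+27)] = 76/(s+27+76) = 76/(s+103). DC gain = 76/103 = 0.7379.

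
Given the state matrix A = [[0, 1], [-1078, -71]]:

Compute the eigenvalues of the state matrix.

det(A - λI) = λ² - (-71)λ + 1078 = (λ - (-22))(λ - (-49)). Eigenvalues: -22, -49.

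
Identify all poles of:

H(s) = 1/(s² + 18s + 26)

Discriminant = 18² - 4×1×26 = 324 - 104 = 220 > 0, so two distinct real poles. Using quadratic formula: s = (-18 ± √220)/(2×1) = (-18 ± √220)/2, with √220 ≈ 14.8324. s₁ ≈ -1.5838, s₂ ≈ -16.4162. Poles: s₁ = -1.5838, s₂ = -16.4162.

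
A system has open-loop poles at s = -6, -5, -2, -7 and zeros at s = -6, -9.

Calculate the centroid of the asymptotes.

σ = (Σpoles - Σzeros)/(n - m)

σ = (Σpoles - Σzeros)/(n - m) = (-20 - (-15))/(4 - 2) = -5/2 = -2.5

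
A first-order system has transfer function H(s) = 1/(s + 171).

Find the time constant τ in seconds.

For H(s) = 1/(s + 1/τ), the pole is at -1/τ = -171, so τ = 1/171 = 0.0058 s.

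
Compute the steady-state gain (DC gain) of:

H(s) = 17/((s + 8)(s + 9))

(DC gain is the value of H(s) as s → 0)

DC gain = H(0) = 17/(8 × 9) = 17/72 = 0.2361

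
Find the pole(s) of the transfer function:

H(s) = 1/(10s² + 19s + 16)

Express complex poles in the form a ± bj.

Discriminant = 19² - 4×10×16 = 361 - 640 = -279 < 0, so the poles are a complex conjugate pair s = (-19 ± j√279)/(2×10). Real part = -19/(2×10) = -19/20 = -0.95; imaginary part = ±√279/(2×10) ≈ 0.8352. Poles: s = -0.95 ± 0.8352j.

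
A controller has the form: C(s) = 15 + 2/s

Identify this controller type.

This is a Proportional-Integral (PI) controller.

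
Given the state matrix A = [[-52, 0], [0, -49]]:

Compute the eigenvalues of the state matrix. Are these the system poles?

For diagonal matrix, eigenvalues are diagonal entries: λ₁ = -52, λ₂ = -49. Eigenvalues of A = system poles.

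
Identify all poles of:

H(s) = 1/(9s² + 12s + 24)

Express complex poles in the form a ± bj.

Discriminant = 12² - 4×9×24 = 144 - 864 = -720 < 0, so the poles are a complex conjugate pair s = (-12 ± j√720)/(2×9). Real part = -12/(2×9) = -12/18 ≈ -0.6667; imaginary part = ±√720/(2×9) ≈ 1.4907. Poles: s = -0.6667 ± 1.4907j.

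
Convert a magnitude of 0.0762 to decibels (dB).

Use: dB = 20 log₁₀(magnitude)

dB = 20 log₁₀(0.0762) = -22.4 dB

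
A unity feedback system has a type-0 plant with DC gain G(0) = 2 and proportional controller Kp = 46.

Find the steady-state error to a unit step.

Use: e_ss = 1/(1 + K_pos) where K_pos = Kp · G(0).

K_pos = Kp · G(0) = 46 × 2 = 92. e_ss = 1/(1 + 92) = 0.0108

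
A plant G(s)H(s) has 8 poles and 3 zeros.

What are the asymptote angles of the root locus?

n - m = 8 - 3 = 5. Angles: θk = (2k + 1)·180°/5 = 36°, 108°, 180°, 252°, 324°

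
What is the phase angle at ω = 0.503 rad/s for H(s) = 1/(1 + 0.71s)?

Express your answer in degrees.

Phase = -arctan(ωτ) = -arctan(0.503 × 0.71) = -19.7°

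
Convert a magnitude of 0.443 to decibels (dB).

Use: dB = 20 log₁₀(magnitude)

dB = 20 log₁₀(0.443) = -7.1 dB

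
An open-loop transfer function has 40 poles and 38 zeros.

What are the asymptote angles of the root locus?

n - m = 40 - 38 = 2. Angles: θk = (2k + 1)·180°/2 = 90°, 270°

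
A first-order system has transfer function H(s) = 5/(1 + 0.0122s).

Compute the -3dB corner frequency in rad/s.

Corner frequency = 1/τ = 1/0.0122 = 81.967 rad/s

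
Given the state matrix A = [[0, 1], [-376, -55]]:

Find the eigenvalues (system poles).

det(A - λI) = λ² - (-55)λ + 376 = (λ - (-8))(λ - (-47)). Eigenvalues: -8, -47.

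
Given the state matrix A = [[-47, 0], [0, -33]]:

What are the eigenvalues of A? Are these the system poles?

For diagonal matrix, eigenvalues are diagonal entries: λ₁ = -47, λ₂ = -33. Eigenvalues of A = system poles.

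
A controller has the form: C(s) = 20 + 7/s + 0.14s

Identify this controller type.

This is a Proportional-Integral-Derivative (PID) controller.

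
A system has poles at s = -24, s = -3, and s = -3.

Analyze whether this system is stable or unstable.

All poles are in the left half-plane. System is stable.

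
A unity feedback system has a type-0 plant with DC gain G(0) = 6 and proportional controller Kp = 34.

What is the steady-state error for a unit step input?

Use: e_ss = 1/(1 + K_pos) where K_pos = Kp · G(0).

K_pos = Kp · G(0) = 34 × 6 = 204. e_ss = 1/(1 + 204) = 0.0049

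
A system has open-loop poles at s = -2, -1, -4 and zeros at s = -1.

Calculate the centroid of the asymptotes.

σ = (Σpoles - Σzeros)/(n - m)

σ = (Σpoles - Σzeros)/(n - m) = (-7 - (-1))/(3 - 1) = -6/2 = -3.0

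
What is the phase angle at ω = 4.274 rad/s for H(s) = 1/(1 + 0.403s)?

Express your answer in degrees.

Phase = -arctan(ωτ) = -arctan(4.274 × 0.403) = -59.9°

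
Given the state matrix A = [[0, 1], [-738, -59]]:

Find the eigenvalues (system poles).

det(A - λI) = λ² - (-59)λ + 738 = (λ - (-18))(λ - (-41)). Eigenvalues: -18, -41.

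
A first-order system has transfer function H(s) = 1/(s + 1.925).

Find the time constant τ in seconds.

For H(s) = 1/(s + 1/τ), the pole is at -1/τ = -1.925, so τ = 1/1.925 = 0.5195 s.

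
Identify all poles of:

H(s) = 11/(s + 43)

Pole is where denominator = 0: s + 43 = 0, so s = -43.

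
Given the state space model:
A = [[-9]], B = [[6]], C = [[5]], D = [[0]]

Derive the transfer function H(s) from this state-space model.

(sI - A)⁻¹ = 1/(s + 9). H(s) = 5 × 6/(s + 9) + 0 = 30/(s + 9).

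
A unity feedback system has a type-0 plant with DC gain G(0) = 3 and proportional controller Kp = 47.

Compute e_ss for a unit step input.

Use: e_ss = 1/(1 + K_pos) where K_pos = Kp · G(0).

K_pos = Kp · G(0) = 47 × 3 = 141. e_ss = 1/(1 + 141) = 0.0070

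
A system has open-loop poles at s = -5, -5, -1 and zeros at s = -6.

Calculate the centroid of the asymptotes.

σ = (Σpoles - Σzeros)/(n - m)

σ = (Σpoles - Σzeros)/(n - m) = (-11 - (-6))/(3 - 1) = -5/2 = -2.5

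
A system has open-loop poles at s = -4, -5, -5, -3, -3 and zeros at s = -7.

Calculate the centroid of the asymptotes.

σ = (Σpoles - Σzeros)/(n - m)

σ = (Σpoles - Σzeros)/(n - m) = (-20 - (-7))/(5 - 1) = -13/4 = -3.25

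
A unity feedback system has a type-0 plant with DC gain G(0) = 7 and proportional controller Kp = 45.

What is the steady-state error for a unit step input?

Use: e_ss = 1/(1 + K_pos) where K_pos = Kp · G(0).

K_pos = Kp · G(0) = 45 × 7 = 315. e_ss = 1/(1 + 315) = 0.0032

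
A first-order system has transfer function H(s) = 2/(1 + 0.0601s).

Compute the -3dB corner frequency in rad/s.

Corner frequency = 1/τ = 1/0.0601 = 16.639 rad/s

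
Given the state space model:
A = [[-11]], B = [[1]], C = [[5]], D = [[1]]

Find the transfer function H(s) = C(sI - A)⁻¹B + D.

(sI - A)⁻¹ = 1/(s + 11). H(s) = 5×1/(s + 11) + 1 = (s + 16)/(s + 11).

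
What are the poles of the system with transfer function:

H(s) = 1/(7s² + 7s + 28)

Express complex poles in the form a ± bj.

Discriminant = 7² - 4×7×28 = 49 - 784 = -735 < 0, so the poles are a complex conjugate pair s = (-7 ± j√735)/(2×7). Real part = -7/(2×7) = -7/14 = -0.5; imaginary part = ±√735/(2×7) ≈ 1.9365. Poles: s = -0.5 ± 1.9365j.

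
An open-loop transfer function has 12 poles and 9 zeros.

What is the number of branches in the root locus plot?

Root locus has n branches where n = number of poles = 12.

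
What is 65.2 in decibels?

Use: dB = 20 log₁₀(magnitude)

dB = 20 log₁₀(65.2) = 36.3 dB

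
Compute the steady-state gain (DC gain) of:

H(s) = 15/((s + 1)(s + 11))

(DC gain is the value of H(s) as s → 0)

DC gain = H(0) = 15/(1 × 11) = 15/11 = 1.3636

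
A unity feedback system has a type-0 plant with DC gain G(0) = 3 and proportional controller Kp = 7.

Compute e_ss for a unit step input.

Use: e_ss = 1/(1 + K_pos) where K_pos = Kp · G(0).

K_pos = Kp · G(0) = 7 × 3 = 21. e_ss = 1/(1 + 21) = 0.0455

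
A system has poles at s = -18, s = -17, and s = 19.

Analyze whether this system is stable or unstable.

Pole(s) at s = 19 are not in the left half-plane. System is unstable.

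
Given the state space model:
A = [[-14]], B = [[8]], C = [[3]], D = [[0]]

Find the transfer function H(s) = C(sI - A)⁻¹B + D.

(sI - A)⁻¹ = 1/(s + 14). H(s) = 3 × 8/(s + 14) + 0 = 24/(s + 14).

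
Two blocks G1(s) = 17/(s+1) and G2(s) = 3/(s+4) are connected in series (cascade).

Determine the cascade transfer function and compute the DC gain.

Series: multiply transfer functions. G_eq = 17/(s+1) × 3/(s+4) = 51/((s+1)(s+4)). DC gain = 51/(1×4) = 12.75.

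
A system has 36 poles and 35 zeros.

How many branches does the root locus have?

Root locus has n branches where n = number of poles = 36.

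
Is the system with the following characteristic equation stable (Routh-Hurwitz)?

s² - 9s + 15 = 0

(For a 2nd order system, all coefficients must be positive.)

Coefficients: 1, -9, 15. b=-9 not positive, so system is unstable.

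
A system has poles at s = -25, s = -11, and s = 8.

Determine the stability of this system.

Pole(s) at s = 8 are not in the left half-plane. System is unstable.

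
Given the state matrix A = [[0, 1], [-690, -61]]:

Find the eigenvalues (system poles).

det(A - λI) = λ² - (-61)λ + 690 = (λ - (-15))(λ - (-46)). Eigenvalues: -15, -46.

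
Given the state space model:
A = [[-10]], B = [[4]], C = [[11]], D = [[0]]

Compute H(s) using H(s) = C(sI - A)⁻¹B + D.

(sI - A)⁻¹ = 1/(s + 10). H(s) = 11 × 4/(s + 10) + 0 = 44/(s + 10).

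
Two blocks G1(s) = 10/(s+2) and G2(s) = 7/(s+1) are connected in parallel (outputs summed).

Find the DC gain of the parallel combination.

Parallel: G_eq = G1 + G2. DC gain = G1(0) + G2(0) = 10/2 + 7/1 = 5 + 7 = 12.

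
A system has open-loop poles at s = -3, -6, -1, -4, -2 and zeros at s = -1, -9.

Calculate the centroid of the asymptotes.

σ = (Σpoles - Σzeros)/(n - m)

σ = (Σpoles - Σzeros)/(n - m) = (-16 - (-10))/(5 - 2) = -6/3 = -2.0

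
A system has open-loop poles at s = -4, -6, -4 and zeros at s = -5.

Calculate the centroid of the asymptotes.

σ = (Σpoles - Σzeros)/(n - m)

σ = (Σpoles - Σzeros)/(n - m) = (-14 - (-5))/(3 - 1) = -9/2 = -4.5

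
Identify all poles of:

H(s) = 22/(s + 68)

Pole is where denominator = 0: s + 68 = 0, so s = -68.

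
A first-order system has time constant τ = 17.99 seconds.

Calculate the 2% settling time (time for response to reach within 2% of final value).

For first-order system, 2% settling time ≈ 4τ = 4 × 17.99 = 71.96 s.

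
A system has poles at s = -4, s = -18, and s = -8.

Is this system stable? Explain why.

All poles are in the left half-plane. System is stable.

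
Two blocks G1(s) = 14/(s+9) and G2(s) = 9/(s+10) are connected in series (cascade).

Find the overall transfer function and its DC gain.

Series: multiply transfer functions. G_eq = 14/(s+9) × 9/(s+10) = 126/((s+9)(s+10)). DC gain = 126/(9×10) = 1.4.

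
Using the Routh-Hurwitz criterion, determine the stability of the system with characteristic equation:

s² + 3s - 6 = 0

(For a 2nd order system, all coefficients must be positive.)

Coefficients: 1, 3, -6. c=-6 not positive, so system is unstable.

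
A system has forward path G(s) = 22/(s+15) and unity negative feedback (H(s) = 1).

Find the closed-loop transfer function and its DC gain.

T(s) = G/(1+GH) = [22/(s+15)] / [1 + 22/(s+15)] = 22/(s+15+22) = 22/(s+37). DC gain = 22/37 = 0.5946.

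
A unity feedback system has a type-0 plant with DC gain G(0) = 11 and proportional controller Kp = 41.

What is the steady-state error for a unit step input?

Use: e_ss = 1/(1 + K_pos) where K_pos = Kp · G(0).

K_pos = Kp · G(0) = 41 × 11 = 451. e_ss = 1/(1 + 451) = 0.0022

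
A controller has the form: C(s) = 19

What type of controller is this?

This is a Proportional (P) controller.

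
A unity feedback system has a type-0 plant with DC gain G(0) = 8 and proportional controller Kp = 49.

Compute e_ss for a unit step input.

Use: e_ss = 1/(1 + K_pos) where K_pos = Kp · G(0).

K_pos = Kp · G(0) = 49 × 8 = 392. e_ss = 1/(1 + 392) = 0.0025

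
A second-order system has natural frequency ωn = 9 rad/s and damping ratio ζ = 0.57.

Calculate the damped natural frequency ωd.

ωd = ωn√(1 - ζ²) = 9√(1 - 0.57²) = 7.39 rad/s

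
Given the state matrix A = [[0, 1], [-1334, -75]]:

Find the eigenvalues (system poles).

det(A - λI) = λ² - (-75)λ + 1334 = (λ - (-29))(λ - (-46)). Eigenvalues: -29, -46.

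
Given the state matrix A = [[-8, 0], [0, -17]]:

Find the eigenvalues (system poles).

For diagonal matrix, eigenvalues are diagonal entries: λ₁ = -8, λ₂ = -17.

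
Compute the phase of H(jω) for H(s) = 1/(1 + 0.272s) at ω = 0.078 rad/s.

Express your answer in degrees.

Phase = -arctan(ωτ) = -arctan(0.078 × 0.272) = -1.2°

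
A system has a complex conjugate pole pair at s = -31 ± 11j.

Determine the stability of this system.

Real part of poles is -31 (< 0, left half-plane). Stable.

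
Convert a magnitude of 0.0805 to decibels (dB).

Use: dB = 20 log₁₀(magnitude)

dB = 20 log₁₀(0.0805) = -21.9 dB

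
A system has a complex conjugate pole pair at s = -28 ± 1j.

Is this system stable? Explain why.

Real part of poles is -28 (< 0, left half-plane). Stable.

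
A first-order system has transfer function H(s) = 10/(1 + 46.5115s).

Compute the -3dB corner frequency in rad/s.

Corner frequency = 1/τ = 1/46.5115 = 0.022 rad/s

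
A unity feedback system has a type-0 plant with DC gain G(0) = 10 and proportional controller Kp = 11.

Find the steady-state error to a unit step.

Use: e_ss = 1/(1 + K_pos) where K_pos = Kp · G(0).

K_pos = Kp · G(0) = 11 × 10 = 110. e_ss = 1/(1 + 110) = 0.0090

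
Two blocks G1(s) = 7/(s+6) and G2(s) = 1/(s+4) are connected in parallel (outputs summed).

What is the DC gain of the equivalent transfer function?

Parallel: G_eq = G1 + G2. DC gain = G1(0) + G2(0) = 7/6 + 1/4 = 1.1667 + 0.25 = 1.4167.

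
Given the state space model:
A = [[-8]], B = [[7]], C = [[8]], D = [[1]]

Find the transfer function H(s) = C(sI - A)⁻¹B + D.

(sI - A)⁻¹ = 1/(s + 8). H(s) = 8×7/(s + 8) + 1 = (s + 64)/(s + 8).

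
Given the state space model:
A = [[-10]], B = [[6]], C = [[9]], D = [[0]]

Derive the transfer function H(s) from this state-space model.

(sI - A)⁻¹ = 1/(s + 10). H(s) = 9 × 6/(s + 10) + 0 = 54/(s + 10).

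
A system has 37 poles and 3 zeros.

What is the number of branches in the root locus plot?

Root locus has n branches where n = number of poles = 37.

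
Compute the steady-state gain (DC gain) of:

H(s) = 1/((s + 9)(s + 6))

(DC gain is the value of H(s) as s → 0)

DC gain = H(0) = 1/(9 × 6) = 1/54 = 0.0185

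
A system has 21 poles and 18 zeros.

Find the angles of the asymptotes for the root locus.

n - m = 21 - 18 = 3. Angles: θk = (2k + 1)·180°/3 = 60°, 180°, 300°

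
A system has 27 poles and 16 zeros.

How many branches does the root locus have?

Root locus has n branches where n = number of poles = 27.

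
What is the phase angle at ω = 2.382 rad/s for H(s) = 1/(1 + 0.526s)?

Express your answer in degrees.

Phase = -arctan(ωτ) = -arctan(2.382 × 0.526) = -51.4°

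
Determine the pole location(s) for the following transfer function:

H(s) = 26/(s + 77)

Pole is where denominator = 0: s + 77 = 0, so s = -77.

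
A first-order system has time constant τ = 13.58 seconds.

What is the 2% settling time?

For first-order system, 2% settling time ≈ 4τ = 4 × 13.58 = 54.32 s.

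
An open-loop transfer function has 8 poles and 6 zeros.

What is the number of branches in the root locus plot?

Root locus has n branches where n = number of poles = 8.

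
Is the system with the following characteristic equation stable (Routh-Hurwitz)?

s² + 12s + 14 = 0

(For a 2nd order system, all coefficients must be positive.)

Coefficients: 1, 12, 14. All positive, so system is stable.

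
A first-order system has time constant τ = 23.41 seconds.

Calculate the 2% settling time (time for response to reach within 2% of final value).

For first-order system, 2% settling time ≈ 4τ = 4 × 23.41 = 93.64 s.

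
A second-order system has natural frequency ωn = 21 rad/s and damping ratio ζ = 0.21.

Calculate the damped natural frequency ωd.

ωd = ωn√(1 - ζ²) = 21√(1 - 0.21²) = 20.53 rad/s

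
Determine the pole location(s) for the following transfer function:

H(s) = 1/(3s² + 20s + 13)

Discriminant = 20² - 4×3×13 = 400 - 156 = 244 > 0, so two distinct real poles. Using quadratic formula: s = (-20 ± √244)/(2×3) = (-20 ± √244)/6, with √244 ≈ 15.6205. s₁ ≈ -0.7299, s₂ ≈ -5.9367. Poles: s₁ = -0.7299, s₂ = -5.9367.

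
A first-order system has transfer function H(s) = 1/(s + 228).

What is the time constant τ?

For H(s) = 1/(s + 1/τ), the pole is at -1/τ = -228, so τ = 1/228 = 0.0044 s.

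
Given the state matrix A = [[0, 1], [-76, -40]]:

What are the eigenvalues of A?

det(A - λI) = λ² - (-40)λ + 76 = (λ - (-2))(λ - (-38)). Eigenvalues: -2, -38.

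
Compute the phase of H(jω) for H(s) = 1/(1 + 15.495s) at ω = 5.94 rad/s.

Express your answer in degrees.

Phase = -arctan(ωτ) = -arctan(5.94 × 15.495) = -89.4°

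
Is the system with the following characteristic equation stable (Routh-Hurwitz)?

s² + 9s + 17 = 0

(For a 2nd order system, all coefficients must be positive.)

Coefficients: 1, 9, 17. All positive, so system is stable.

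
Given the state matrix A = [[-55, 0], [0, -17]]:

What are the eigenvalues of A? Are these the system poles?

For diagonal matrix, eigenvalues are diagonal entries: λ₁ = -55, λ₂ = -17. Eigenvalues of A = system poles.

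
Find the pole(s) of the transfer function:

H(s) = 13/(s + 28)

Pole is where denominator = 0: s + 28 = 0, so s = -28.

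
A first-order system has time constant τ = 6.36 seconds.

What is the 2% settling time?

For first-order system, 2% settling time ≈ 4τ = 4 × 6.36 = 25.44 s.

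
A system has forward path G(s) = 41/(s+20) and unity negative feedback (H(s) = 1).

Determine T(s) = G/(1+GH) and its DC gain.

T(s) = G/(1+GH) = [41/(s+20)] / [1 + 41/(s+20)] = 41/(s+20+41) = 41/(s+61). DC gain = 41/61 = 0.6721.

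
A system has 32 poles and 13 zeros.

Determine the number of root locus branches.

Root locus has n branches where n = number of poles = 32.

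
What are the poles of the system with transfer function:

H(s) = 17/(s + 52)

Pole is where denominator = 0: s + 52 = 0, so s = -52.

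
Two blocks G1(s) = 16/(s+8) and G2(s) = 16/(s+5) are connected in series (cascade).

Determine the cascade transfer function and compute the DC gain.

Series: multiply transfer functions. G_eq = 16/(s+8) × 16/(s+5) = 256/((s+8)(s+5)). DC gain = 256/(8×5) = 6.4.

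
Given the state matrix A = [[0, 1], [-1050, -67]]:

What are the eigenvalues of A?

det(A - λI) = λ² - (-67)λ + 1050 = (λ - (-25))(λ - (-42)). Eigenvalues: -25, -42.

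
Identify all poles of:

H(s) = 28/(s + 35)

Pole is where denominator = 0: s + 35 = 0, so s = -35.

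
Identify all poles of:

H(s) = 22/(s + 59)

Pole is where denominator = 0: s + 59 = 0, so s = -59.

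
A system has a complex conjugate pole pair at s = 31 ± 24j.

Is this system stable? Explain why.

Real part of poles is 31 (> 0, right half-plane). Unstable.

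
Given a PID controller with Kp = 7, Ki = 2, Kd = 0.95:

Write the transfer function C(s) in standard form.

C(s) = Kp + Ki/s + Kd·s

Substituting values: C(s) = 7 + 2/s + 0.95s = (0.95s² + 7s + 2)/s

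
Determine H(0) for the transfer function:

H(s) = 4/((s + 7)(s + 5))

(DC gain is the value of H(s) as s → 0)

DC gain = H(0) = 4/(7 × 5) = 4/35 = 0.1143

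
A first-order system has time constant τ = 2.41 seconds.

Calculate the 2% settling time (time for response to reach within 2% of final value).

For first-order system, 2% settling time ≈ 4τ = 4 × 2.41 = 9.64 s.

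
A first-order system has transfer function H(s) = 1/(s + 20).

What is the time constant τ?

For H(s) = 1/(s + 1/τ), the pole is at -1/τ = -20, so τ = 1/20 = 0.05 s.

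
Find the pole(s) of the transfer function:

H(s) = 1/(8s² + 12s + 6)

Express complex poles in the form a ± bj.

Discriminant = 12² - 4×8×6 = 144 - 192 = -48 < 0, so the poles are a complex conjugate pair s = (-12 ± j√48)/(2×8). Real part = -12/(2×8) = -12/16 = -0.75; imaginary part = ±√48/(2×8) ≈ 0.4330. Poles: s = -0.75 ± 0.4330j.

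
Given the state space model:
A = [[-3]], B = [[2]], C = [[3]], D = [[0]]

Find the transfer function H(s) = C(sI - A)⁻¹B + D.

(sI - A)⁻¹ = 1/(s + 3). H(s) = 3 × 2/(s + 3) + 0 = 6/(s + 3).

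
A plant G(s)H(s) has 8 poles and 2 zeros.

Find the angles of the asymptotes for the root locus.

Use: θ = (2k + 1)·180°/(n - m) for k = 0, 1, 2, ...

n - m = 8 - 2 = 6. Angles: θk = (2k + 1)·180°/6 = 30°, 90°, 150°, 210°, 270°, 330°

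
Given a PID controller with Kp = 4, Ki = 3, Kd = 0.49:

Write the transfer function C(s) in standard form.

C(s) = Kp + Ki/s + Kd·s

Substituting values: C(s) = 4 + 3/s + 0.49s = (0.49s² + 4s + 3)/s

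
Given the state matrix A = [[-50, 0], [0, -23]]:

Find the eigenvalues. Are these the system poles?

For diagonal matrix, eigenvalues are diagonal entries: λ₁ = -50, λ₂ = -23. Eigenvalues of A = system poles.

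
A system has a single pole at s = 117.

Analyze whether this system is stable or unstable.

Pole at s = 117 is in the right half-plane. Unstable.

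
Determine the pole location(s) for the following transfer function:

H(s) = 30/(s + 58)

Pole is where denominator = 0: s + 58 = 0, so s = -58.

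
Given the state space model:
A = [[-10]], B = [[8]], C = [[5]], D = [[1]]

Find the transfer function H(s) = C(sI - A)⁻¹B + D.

(sI - A)⁻¹ = 1/(s + 10). H(s) = 5×8/(s + 10) + 1 = (s + 50)/(s + 10).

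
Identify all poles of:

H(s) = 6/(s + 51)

Pole is where denominator = 0: s + 51 = 0, so s = -51.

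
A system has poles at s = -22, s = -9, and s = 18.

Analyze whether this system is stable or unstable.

Pole(s) at s = 18 are not in the left half-plane. System is unstable.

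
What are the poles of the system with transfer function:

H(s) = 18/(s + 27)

Pole is where denominator = 0: s + 27 = 0, so s = -27.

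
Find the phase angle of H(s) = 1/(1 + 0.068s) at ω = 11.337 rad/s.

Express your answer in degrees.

Phase = -arctan(ωτ) = -arctan(11.337 × 0.068) = -37.6°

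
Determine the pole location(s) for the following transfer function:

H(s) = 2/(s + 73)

Pole is where denominator = 0: s + 73 = 0, so s = -73.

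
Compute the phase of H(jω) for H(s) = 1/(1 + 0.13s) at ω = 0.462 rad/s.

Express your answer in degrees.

Phase = -arctan(ωτ) = -arctan(0.462 × 0.13) = -3.4°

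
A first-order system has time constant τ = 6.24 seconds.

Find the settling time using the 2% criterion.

For first-order system, 2% settling time ≈ 4τ = 4 × 6.24 = 24.96 s.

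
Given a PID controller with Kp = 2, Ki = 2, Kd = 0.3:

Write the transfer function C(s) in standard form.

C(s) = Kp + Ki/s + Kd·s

Substituting values: C(s) = 2 + 2/s + 0.3s = (0.3s² + 2s + 2)/s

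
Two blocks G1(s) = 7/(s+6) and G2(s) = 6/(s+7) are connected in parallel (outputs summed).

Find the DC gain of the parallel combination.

Parallel: G_eq = G1 + G2. DC gain = G1(0) + G2(0) = 7/6 + 6/7 = 1.1667 + 0.8571 = 2.0238.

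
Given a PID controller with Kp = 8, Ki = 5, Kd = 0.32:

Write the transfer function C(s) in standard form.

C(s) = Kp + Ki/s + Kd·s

Substituting values: C(s) = 8 + 5/s + 0.32s = (0.32s² + 8s + 5)/s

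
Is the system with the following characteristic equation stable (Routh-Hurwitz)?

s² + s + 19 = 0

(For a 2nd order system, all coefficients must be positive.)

Coefficients: 1, 1, 19. All positive, so system is stable.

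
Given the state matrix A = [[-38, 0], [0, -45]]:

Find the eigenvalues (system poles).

For diagonal matrix, eigenvalues are diagonal entries: λ₁ = -38, λ₂ = -45.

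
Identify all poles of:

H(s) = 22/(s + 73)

Pole is where denominator = 0: s + 73 = 0, so s = -73.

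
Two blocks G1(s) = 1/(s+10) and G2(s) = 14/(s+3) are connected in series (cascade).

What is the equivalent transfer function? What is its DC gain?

Series: multiply transfer functions. G_eq = 1/(s+10) × 14/(s+3) = 14/((s+10)(s+3)). DC gain = 14/(10×3) = 0.4667.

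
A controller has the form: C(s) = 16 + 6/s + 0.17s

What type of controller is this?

This is a Proportional-Integral-Derivative (PID) controller.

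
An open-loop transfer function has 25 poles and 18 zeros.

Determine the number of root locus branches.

Root locus has n branches where n = number of poles = 25.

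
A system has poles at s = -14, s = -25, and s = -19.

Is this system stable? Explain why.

All poles are in the left half-plane. System is stable.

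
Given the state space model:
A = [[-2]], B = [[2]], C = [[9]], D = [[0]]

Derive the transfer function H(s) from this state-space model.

(sI - A)⁻¹ = 1/(s + 2). H(s) = 9 × 2/(s + 2) + 0 = 18/(s + 2).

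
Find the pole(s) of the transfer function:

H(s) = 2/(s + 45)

Pole is where denominator = 0: s + 45 = 0, so s = -45.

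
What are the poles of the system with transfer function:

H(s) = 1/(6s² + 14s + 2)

Discriminant = 14² - 4×6×2 = 196 - 48 = 148 > 0, so two distinct real poles. Using quadratic formula: s = (-14 ± √148)/(2×6) = (-14 ± √148)/12, with √148 ≈ 12.1655. s₁ ≈ -0.1529, s₂ ≈ -2.1805. Poles: s₁ = -0.1529, s₂ = -2.1805.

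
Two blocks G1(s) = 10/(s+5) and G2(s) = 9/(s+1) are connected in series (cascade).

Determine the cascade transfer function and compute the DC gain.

Series: multiply transfer functions. G_eq = 10/(s+5) × 9/(s+1) = 90/((s+5)(s+1)). DC gain = 90/(5×1) = 18.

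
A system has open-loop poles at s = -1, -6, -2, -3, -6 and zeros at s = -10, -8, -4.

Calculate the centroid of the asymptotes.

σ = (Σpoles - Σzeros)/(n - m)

σ = (Σpoles - Σzeros)/(n - m) = (-18 - (-22))/(5 - 3) = 4/2 = 2.0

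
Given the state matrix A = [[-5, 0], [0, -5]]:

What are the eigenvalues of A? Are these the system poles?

For diagonal matrix, eigenvalues are diagonal entries: λ₁ = -5, λ₂ = -5. Eigenvalues of A = system poles.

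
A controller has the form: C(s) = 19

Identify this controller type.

This is a Proportional (P) controller.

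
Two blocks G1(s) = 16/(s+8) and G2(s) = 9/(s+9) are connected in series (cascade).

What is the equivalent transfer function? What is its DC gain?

Series: multiply transfer functions. G_eq = 16/(s+8) × 9/(s+9) = 144/((s+8)(s+9)). DC gain = 144/(8×9) = 2.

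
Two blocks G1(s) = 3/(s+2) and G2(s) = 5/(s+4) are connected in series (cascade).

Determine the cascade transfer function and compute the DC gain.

Series: multiply transfer functions. G_eq = 3/(s+2) × 5/(s+4) = 15/((s+2)(s+4)). DC gain = 15/(2×4) = 1.875.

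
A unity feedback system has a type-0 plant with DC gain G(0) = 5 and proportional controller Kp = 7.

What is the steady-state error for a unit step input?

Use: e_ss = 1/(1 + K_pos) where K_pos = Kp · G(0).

K_pos = Kp · G(0) = 7 × 5 = 35. e_ss = 1/(1 + 35) = 0.0278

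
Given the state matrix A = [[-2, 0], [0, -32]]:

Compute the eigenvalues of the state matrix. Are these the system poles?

For diagonal matrix, eigenvalues are diagonal entries: λ₁ = -2, λ₂ = -32. Eigenvalues of A = system poles.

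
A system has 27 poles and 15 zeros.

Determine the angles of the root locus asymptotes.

n - m = 27 - 15 = 12. Angles: θk = (2k + 1)·180°/12 = 15°, 45°, 75°, 105°, 135°, 165°, 195°, 225°, 255°, 285°, 315°, 345°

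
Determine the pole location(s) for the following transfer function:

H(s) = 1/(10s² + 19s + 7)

Discriminant = 19² - 4×10×7 = 361 - 280 = 81 > 0, so two distinct real poles. Using quadratic formula: s = (-19 ± √81)/(2×10) = (-19 ± √81)/20, with √81 = 9. s₁ = -10/20 = -0.5, s₂ = -28/20 = -1.4. Poles: s₁ = -0.5, s₂ = -1.4.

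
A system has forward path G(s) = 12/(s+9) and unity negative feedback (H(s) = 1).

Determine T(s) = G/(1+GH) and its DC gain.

T(s) = G/(1+GH) = [12/(s+9)] / [1 + 12/(s+9)] = 12/(s+9+12) = 12/(s+21). DC gain = 12/21 = 0.5714.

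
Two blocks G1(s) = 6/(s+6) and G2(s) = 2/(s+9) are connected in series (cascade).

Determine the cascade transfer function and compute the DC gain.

Series: multiply transfer functions. G_eq = 6/(s+6) × 2/(s+9) = 12/((s+6)(s+9)). DC gain = 12/(6×9) = 0.2222.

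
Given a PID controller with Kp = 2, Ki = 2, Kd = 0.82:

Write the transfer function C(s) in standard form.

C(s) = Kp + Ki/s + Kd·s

Substituting values: C(s) = 2 + 2/s + 0.82s = (0.82s² + 2s + 2)/s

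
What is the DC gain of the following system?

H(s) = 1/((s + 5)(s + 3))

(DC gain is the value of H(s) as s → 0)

DC gain = H(0) = 1/(5 × 3) = 1/15 = 0.0667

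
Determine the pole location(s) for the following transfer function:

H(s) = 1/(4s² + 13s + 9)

Discriminant = 13² - 4×4×9 = 169 - 144 = 25 > 0, so two distinct real poles. Using quadratic formula: s = (-13 ± √25)/(2×4) = (-13 ± √25)/8, with √25 = 5. s₁ = -8/8 = -1, s₂ = -18/8 = -2.25. Poles: s₁ = -1, s₂ = -2.25.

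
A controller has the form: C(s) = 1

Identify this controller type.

This is a Proportional (P) controller.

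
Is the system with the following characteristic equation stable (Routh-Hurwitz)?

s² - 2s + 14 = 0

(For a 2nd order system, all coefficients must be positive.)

Coefficients: 1, -2, 14. b=-2 not positive, so system is unstable.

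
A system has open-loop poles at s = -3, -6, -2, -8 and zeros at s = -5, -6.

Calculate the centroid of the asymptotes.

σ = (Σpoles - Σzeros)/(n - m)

σ = (Σpoles - Σzeros)/(n - m) = (-19 - (-11))/(4 - 2) = -8/2 = -4.0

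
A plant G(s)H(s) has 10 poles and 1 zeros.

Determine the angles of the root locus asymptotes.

n - m = 10 - 1 = 9. Angles: θk = (2k + 1)·180°/9 = 20°, 60°, 100°, 140°, 180°, 220°, 260°, 300°, 340°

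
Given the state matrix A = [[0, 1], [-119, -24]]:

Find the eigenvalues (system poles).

det(A - λI) = λ² - (-24)λ + 119 = (λ - (-7))(λ - (-17)). Eigenvalues: -7, -17.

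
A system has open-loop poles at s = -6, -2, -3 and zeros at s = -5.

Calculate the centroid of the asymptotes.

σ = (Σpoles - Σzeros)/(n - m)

σ = (Σpoles - Σzeros)/(n - m) = (-11 - (-5))/(3 - 1) = -6/2 = -3.0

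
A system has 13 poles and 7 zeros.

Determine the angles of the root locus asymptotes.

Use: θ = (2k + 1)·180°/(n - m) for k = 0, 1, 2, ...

n - m = 13 - 7 = 6. Angles: θk = (2k + 1)·180°/6 = 30°, 90°, 150°, 210°, 270°, 330°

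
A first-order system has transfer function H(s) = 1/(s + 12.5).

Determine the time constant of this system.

For H(s) = 1/(s + 1/τ), the pole is at -1/τ = -12.5, so τ = 1/12.5 = 0.08 s.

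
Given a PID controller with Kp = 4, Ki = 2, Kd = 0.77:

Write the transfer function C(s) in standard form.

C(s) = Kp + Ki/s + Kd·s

Substituting values: C(s) = 4 + 2/s + 0.77s = (0.77s² + 4s + 2)/s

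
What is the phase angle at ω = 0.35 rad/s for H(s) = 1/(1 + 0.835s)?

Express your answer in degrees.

Phase = -arctan(ωτ) = -arctan(0.35 × 0.835) = -16.3°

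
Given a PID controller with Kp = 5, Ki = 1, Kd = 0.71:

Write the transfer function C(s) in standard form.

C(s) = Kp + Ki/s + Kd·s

Substituting values: C(s) = 5 + 1/s + 0.71s = (0.71s² + 5s + 1)/s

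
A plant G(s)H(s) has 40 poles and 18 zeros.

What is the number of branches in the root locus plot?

Root locus has n branches where n = number of poles = 40.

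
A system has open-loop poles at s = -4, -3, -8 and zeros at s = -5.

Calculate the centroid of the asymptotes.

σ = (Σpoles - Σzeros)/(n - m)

σ = (Σpoles - Σzeros)/(n - m) = (-15 - (-5))/(3 - 1) = -10/2 = -5.0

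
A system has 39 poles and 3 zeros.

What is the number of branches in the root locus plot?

Root locus has n branches where n = number of poles = 39.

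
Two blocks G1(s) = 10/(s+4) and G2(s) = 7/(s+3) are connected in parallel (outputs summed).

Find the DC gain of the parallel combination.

Parallel: G_eq = G1 + G2. DC gain = G1(0) + G2(0) = 10/4 + 7/3 = 2.5 + 2.3333 = 4.8333.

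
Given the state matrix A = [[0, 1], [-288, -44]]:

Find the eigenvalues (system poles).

det(A - λI) = λ² - (-44)λ + 288 = (λ - (-36))(λ - (-8)). Eigenvalues: -36, -8.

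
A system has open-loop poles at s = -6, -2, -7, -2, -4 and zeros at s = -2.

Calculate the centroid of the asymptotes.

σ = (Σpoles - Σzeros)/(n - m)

σ = (Σpoles - Σzeros)/(n - m) = (-21 - (-2))/(5 - 1) = -19/4 = -4.75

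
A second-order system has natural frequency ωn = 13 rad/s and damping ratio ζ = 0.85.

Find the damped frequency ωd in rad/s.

ωd = ωn√(1 - ζ²) = 13√(1 - 0.85²) = 6.85 rad/s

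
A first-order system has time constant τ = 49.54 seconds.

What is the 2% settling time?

For first-order system, 2% settling time ≈ 4τ = 4 × 49.54 = 198.16 s.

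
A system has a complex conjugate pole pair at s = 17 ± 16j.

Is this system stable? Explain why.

Real part of poles is 17 (> 0, right half-plane). Unstable.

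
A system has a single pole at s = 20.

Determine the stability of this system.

Pole at s = 20 is in the right half-plane. Unstable.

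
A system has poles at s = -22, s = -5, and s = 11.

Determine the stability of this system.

Pole(s) at s = 11 are not in the left half-plane. System is unstable.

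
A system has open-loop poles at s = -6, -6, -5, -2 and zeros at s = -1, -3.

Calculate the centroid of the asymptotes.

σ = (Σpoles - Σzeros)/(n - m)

σ = (Σpoles - Σzeros)/(n - m) = (-19 - (-4))/(4 - 2) = -15/2 = -7.5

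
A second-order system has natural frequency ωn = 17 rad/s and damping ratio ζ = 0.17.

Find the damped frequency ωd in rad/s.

ωd = ωn√(1 - ζ²) = 17√(1 - 0.17²) = 16.75 rad/s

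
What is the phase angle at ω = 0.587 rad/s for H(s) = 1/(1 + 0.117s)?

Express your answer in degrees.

Phase = -arctan(ωτ) = -arctan(0.587 × 0.117) = -3.9°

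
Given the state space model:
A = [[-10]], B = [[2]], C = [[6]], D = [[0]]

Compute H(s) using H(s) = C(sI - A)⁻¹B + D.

(sI - A)⁻¹ = 1/(s + 10). H(s) = 6 × 2/(s + 10) + 0 = 12/(s + 10).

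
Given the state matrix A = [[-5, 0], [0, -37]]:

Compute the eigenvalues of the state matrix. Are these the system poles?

For diagonal matrix, eigenvalues are diagonal entries: λ₁ = -5, λ₂ = -37. Eigenvalues of A = system poles.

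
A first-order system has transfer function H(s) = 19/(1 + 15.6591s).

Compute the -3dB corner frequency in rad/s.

Corner frequency = 1/τ = 1/15.6591 = 0.064 rad/s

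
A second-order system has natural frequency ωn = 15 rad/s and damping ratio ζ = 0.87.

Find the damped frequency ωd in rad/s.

ωd = ωn√(1 - ζ²) = 15√(1 - 0.87²) = 7.4 rad/s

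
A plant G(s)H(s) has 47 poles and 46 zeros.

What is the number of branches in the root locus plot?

Root locus has n branches where n = number of poles = 47.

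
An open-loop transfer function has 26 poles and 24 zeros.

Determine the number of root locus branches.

Root locus has n branches where n = number of poles = 26.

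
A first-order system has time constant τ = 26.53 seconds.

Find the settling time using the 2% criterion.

For first-order system, 2% settling time ≈ 4τ = 4 × 26.53 = 106.12 s.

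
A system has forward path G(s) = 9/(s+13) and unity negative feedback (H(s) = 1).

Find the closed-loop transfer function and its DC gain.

T(s) = G/(1+GH) = [9/(s+13)] / [1 + 9/(s+13)] = 9/(s+13+9) = 9/(s+22). DC gain = 9/22 = 0.4091.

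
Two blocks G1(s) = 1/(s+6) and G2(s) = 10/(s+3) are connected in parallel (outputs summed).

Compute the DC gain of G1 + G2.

Parallel: G_eq = G1 + G2. DC gain = G1(0) + G2(0) = 1/6 + 10/3 = 0.1667 + 3.3333 = 3.5.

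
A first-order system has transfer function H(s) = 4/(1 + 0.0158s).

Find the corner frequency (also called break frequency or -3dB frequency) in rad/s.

Corner frequency = 1/τ = 1/0.0158 = 63.291 rad/s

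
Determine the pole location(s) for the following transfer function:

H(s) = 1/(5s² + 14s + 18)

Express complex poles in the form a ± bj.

Discriminant = 14² - 4×5×18 = 196 - 360 = -164 < 0, so the poles are a complex conjugate pair s = (-14 ± j√164)/(2×5). Real part = -14/(2×5) = -14/10 = -1.4; imaginary part = ±√164/(2×5) ≈ 1.2806. Poles: s = -1.4 ± 1.2806j.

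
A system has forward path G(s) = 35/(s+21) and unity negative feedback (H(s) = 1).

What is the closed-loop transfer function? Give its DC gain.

T(s) = G/(1+GH) = [35/(s+21)] / [1 + 35/(s+21)] = 35/(s+21+35) = 35/(s+56). DC gain = 35/56 = 0.625.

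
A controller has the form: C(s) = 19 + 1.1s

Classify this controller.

This is a Proportional-Derivative (PD) controller.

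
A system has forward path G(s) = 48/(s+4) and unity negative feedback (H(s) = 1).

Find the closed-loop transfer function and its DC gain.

T(s) = G/(1+GH) = [48/(s+4)] / [1 + 48/(s+4)] = 48/(s+4+48) = 48/(s+52). DC gain = 48/52 = 0.9231.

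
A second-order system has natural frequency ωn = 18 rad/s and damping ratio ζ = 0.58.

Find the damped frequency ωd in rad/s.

ωd = ωn√(1 - ζ²) = 18√(1 - 0.58²) = 14.66 rad/s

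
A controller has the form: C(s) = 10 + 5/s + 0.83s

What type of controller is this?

This is a Proportional-Integral-Derivative (PID) controller.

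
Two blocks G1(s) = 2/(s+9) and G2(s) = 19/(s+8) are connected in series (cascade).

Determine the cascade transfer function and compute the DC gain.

Series: multiply transfer functions. G_eq = 2/(s+9) × 19/(s+8) = 38/((s+9)(s+8)). DC gain = 38/(9×8) = 0.5278.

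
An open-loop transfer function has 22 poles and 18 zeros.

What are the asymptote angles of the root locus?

n - m = 22 - 18 = 4. Angles: θk = (2k + 1)·180°/4 = 45°, 135°, 225°, 315°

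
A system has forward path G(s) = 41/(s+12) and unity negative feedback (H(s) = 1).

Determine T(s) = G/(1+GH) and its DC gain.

T(s) = G/(1+GH) = [41/(s+12)] / [1 + 41/(s+12)] = 41/(s+12+41) = 41/(s+53). DC gain = 41/53 = 0.7736.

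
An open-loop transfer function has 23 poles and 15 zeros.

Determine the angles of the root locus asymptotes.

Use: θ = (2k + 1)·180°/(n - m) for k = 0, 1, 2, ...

n - m = 23 - 15 = 8. Angles: θk = (2k + 1)·180°/8 = 22.5°, 67.5°, 112.5°, 157.5°, 202.5°, 247.5°, 292.5°, 337.5°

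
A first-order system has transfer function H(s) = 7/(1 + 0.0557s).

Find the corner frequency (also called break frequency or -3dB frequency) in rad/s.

Corner frequency = 1/τ = 1/0.0557 = 17.953 rad/s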